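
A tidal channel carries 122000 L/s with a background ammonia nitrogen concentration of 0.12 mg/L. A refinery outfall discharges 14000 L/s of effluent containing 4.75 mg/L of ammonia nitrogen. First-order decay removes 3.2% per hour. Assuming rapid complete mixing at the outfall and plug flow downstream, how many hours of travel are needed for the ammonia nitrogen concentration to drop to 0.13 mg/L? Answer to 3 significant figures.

46.9 h

Conservation of mass: C = (122000·0.1200 + 14000·4.750) / 136000 = 81140/136000 = 0.5966 mg/L.
3.2%/h lost → k = −ln(1 − 0.032) = 0.03252 h⁻¹.
0.5966·exp(−k·t) = 0.13 → t = ln(0.5966/0.13)/k = 168700 s = 46.85 h.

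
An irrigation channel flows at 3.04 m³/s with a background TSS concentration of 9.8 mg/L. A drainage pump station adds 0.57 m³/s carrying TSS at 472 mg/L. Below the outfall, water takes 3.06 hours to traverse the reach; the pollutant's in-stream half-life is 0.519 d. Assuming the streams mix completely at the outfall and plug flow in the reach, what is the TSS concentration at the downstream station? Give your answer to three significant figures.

69.8 mg/L

Mass balance: C = (3.040·9.800 + 0.5700·472.0) / 3.610 = 298.8/3.610 = 82.78 mg/L.
Half-life 0.519 d → k = ln 2 / 0.519 = 1.336 d⁻¹.
Decay over the reach: 82.78·exp(−kt) = 82.78·0.8434 = 69.82 mg/L.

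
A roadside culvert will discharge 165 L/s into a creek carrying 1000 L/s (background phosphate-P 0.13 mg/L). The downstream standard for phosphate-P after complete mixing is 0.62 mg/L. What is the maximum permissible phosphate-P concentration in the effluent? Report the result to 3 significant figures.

3.59 mg/L

At the limit, (Qr·Cr + Qe·Cₑ)/(Qr + Qe) = 0.62:
Cₑ = (1165·0.62 − 1000·0.1300) / 165.0 = 3.590 mg/L.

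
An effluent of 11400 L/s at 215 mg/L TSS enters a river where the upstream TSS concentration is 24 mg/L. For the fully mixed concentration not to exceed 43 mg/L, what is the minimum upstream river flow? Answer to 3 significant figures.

Set C_mix = 43: (Q·24.00 + 11400·215.0) / (Q + 11400) = 43
→ Q = 11400·(215.0 − 43)/(43 − 24.00) = 103200 L/s.

103000 L/s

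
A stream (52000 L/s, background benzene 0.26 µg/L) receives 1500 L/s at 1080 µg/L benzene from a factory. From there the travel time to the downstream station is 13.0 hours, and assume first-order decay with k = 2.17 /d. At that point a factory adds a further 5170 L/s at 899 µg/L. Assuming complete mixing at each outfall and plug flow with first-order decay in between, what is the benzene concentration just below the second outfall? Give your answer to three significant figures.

87.8 µg/L

Mass balance: C = (52000·0.2600 + 1500·1080) / 53500 = 1634000/53500 = 30.53 µg/L; combined flow 53500 L/s.
First-order decay: C = 30.53·exp(−k·t) = 30.53·0.3087 = 9.425 µg/L.
At the second outfall, C = (53500·9.425 + 5170·899.0) / (53500 + 5170) = 87.81 µg/L.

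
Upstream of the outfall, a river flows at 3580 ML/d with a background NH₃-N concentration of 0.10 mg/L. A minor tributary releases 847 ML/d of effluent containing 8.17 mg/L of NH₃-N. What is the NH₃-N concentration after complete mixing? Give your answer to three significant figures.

1.64 mg/L

After mixing, C = (3580·0.1000 + 847.0·8.170) / 4427 = 7278/4427 = 1.644 mg/L.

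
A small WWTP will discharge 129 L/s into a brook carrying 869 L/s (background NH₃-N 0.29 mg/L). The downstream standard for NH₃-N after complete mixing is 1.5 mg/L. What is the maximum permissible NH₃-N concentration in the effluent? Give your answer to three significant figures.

At the limit, (Qr·Cr + Qe·Cₑ)/(Qr + Qe) = 1.5:
Cₑ = (998.0·1.5 − 869.0·0.2900) / 129.0 = 9.651 mg/L.

9.65 mg/L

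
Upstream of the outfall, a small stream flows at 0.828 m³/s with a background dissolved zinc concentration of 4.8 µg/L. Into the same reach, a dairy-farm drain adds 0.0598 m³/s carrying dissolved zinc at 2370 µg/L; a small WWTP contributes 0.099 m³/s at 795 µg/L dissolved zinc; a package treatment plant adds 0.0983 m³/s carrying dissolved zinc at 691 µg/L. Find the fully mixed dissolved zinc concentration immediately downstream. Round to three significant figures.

Mass balance: C = (0.8280·4.800 + 0.05980·2370 + 0.09900·795.0 + 0.09830·691.0) / 1.085 = 292.3/1.085 = 269.4 µg/L.

269 µg/L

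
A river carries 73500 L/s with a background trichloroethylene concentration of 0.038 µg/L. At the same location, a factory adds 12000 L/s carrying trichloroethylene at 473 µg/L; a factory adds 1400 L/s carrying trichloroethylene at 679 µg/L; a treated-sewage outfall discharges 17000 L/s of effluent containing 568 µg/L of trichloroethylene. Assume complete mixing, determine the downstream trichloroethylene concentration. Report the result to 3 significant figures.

157 µg/L

After mixing, C = (73500·0.03800 + 12000·473.0 + 1400·679.0 + 17000·568.0) / 103900 = 16290000/103900 = 156.7 µg/L.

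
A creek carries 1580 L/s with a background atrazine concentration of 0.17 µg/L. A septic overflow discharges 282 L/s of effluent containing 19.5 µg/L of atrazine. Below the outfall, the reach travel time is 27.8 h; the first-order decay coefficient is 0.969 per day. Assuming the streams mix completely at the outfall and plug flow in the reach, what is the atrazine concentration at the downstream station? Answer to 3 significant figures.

1.01 µg/L

Mixed concentration C = ΣQC/ΣQ = (1580·0.1700 + 282.0·19.50) / 1862 = 5768/1862 = 3.098 µg/L.
Decay over the reach: 3.098·exp(−kt) = 3.098·0.3255 = 1.008 µg/L.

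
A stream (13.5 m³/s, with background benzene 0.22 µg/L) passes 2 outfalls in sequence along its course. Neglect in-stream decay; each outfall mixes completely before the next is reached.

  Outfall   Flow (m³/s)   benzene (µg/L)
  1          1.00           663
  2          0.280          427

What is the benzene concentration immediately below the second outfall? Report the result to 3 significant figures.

Outfall 1: combined Q = 14.50 m³/s; C = (13.50·0.2200 + 1.000·663.0)/14.50 = 45.93 µg/L.
Outfall 2: combined Q = 14.78 m³/s; C = (14.50·45.93 + 0.2800·427.0)/14.78 = 53.15 µg/L.

53.1 µg/L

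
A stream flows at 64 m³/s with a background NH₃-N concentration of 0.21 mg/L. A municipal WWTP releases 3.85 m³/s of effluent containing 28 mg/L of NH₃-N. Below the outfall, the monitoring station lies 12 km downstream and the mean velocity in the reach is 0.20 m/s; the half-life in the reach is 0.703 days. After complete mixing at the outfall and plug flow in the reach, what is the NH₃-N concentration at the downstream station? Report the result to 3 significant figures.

0.901 mg/L

Flow-weighted average: C = (64.00·0.2100 + 3.850·28.00) / 67.85 = 121.2/67.85 = 1.787 mg/L.
Travel time t = 12·1000 / 0.20 = 60000 s = 16.67 h.
Half-life 0.703 d → k = ln 2 / 0.703 = 0.9860 d⁻¹.
Decay over the reach: 1.787·exp(−kt) = 1.787·0.5042 = 0.9010 mg/L.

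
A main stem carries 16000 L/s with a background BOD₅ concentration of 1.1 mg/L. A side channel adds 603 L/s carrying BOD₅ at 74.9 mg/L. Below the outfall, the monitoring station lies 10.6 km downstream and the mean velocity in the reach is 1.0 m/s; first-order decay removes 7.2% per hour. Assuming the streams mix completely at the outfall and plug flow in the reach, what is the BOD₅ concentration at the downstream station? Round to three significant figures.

3.03 mg/L

Conservation of mass: C = (16000·1.100 + 603.0·74.90) / 16600 = 62760/16600 = 3.780 mg/L.
Travel time t = 10.6·1000 / 1.0 = 10600 s = 2.944 h.
7.2%/h lost → k = −ln(1 − 0.072) = 0.07472 h⁻¹.
First-order decay: C = 3.780·exp(−k·t) = 3.780·0.8025 = 3.034 mg/L.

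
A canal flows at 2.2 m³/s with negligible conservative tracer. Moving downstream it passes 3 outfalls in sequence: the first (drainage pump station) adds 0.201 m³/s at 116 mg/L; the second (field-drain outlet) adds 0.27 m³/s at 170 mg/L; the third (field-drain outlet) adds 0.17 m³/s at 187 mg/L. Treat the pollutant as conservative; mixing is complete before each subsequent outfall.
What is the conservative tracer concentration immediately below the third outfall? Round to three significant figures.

35.6 mg/L

Outfall 1: combined Q = 2.401 m³/s; C = (2.200·0 + 0.2010·116.0)/2.401 = 9.711 mg/L.
Outfall 2: combined Q = 2.671 m³/s; C = (2.401·9.711 + 0.2700·170.0)/2.671 = 25.91 mg/L.
Outfall 3: combined Q = 2.841 m³/s; C = (2.671·25.91 + 0.1700·187.0)/2.841 = 35.55 mg/L.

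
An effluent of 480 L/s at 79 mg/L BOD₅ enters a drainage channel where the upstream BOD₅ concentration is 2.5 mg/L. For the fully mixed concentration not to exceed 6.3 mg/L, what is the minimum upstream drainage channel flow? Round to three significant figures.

Set C_mix = 6.3: (Q·2.500 + 480.0·79.00) / (Q + 480.0) = 6.3
→ Q = 480.0·(79.00 − 6.3)/(6.3 − 2.500) = 9183 L/s.

9180 L/s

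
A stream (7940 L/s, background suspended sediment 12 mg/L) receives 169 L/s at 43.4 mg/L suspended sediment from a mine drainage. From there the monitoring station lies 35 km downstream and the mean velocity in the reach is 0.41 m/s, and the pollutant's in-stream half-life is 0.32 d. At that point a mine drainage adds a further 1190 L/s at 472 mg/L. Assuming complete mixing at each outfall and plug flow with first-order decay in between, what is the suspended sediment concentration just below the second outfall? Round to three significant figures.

61.7 mg/L

Conservation of mass: C = (7940·12.00 + 169.0·43.40) / 8109 = 102600/8109 = 12.65 mg/L; combined flow 8109 L/s.
Travel time t = 35·1000 / 0.41 = 85370 s = 23.71 h.
Half-life 0.32 d → k = ln 2 / 0.32 = 2.166 d⁻¹.
After decay, C = 12.65 × e^(−kt) = 12.65 × 0.1176 = 1.489 mg/L.
At the second outfall, C = (8109·1.489 + 1190·472.0) / (8109 + 1190) = 61.70 mg/L.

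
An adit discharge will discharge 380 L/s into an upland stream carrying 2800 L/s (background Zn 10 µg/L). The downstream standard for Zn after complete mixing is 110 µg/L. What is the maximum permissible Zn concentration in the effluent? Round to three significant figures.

At the limit, (Qr·Cr + Qe·Cₑ)/(Qr + Qe) = 110:
Cₑ = (3180·110 − 2800·10.00) / 380.0 = 846.8 µg/L.

847 µg/L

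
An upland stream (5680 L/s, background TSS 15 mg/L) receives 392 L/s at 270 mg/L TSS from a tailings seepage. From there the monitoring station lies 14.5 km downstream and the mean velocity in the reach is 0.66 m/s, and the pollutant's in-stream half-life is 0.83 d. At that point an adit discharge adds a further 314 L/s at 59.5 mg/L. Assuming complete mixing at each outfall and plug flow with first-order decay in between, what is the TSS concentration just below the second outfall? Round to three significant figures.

27.1 mg/L

Conservation of mass: C = (5680·15.00 + 392.0·270.0) / 6072 = 191000/6072 = 31.46 mg/L; combined flow 6072 L/s.
Travel time t = 14.5·1000 / 0.66 = 21970 s = 6.103 h.
Half-life 0.83 d → k = ln 2 / 0.83 = 0.8351 d⁻¹.
Applying C = C₀e^(−kt): 31.46 × 0.8087 = 25.44 mg/L.
At the second outfall, C = (6072·25.44 + 314.0·59.50) / (6072 + 314.0) = 27.12 mg/L.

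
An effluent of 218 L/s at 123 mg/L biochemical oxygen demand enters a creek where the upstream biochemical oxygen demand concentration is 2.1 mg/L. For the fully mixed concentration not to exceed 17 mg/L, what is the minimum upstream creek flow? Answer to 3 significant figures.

Set C_mix = 17: (Q·2.100 + 218.0·123.0) / (Q + 218.0) = 17
→ Q = 218.0·(123.0 − 17)/(17 − 2.100) = 1551 L/s.

1550 L/s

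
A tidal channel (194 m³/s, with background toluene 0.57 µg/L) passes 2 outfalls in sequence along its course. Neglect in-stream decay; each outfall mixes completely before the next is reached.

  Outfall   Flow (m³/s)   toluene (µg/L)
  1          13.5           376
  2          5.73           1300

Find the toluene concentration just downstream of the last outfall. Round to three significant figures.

59.3 µg/L

After outfall 1: Q = 194.0 + 13.50 = 207.5 m³/s; C = (194.0·0.5700 + 13.50·376.0)/207.5 = 25.00 µg/L.
After outfall 2: Q = 207.5 + 5.730 = 213.2 m³/s; C = (207.5·25.00 + 5.730·1300)/213.2 = 59.26 µg/L.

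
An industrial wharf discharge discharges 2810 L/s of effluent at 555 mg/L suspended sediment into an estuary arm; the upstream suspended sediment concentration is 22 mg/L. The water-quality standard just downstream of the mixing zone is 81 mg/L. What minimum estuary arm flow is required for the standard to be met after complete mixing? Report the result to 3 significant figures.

22600 L/s

Set C_mix = 81: (Q·22.00 + 2810·555.0) / (Q + 2810) = 81
→ Q = 2810·(555.0 − 81)/(81 − 22.00) = 22580 L/s.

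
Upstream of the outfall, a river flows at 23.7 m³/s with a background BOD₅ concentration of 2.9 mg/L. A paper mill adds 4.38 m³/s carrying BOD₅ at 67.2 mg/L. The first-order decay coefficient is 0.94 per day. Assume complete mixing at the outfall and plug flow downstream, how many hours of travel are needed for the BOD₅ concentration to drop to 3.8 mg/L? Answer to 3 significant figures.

Conservation of mass: C = (23.70·2.900 + 4.380·67.20) / 28.08 = 363.1/28.08 = 12.93 mg/L.
12.93·exp(−k·t) = 3.8 → t = ln(12.93/3.8)/k = 112600 s = 31.26 h.

31.3 h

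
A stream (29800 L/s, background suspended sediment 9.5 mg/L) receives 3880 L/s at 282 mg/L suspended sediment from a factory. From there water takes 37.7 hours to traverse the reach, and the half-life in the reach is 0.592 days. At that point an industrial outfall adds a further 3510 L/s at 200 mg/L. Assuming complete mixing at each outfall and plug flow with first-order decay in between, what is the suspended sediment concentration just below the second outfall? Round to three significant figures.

24.8 mg/L

Mass balance: C = (29800·9.500 + 3880·282.0) / 33680 = 1377000/33680 = 40.89 mg/L; combined flow 33680 L/s.
Half-life 0.592 d → k = ln 2 / 0.592 = 1.171 d⁻¹.
After decay, C = 40.89 × e^(−kt) = 40.89 × 0.1589 = 6.500 mg/L.
At the second outfall, C = (33680·6.500 + 3510·200.0) / (33680 + 3510) = 24.76 mg/L.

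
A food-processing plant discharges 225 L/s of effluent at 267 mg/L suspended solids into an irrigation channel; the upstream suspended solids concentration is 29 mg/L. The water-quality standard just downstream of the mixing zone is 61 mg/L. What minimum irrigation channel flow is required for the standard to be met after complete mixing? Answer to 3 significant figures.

1450 L/s

Set C_mix = 61: (Q·29.00 + 225.0·267.0) / (Q + 225.0) = 61
→ Q = 225.0·(267.0 − 61)/(61 − 29.00) = 1448 L/s.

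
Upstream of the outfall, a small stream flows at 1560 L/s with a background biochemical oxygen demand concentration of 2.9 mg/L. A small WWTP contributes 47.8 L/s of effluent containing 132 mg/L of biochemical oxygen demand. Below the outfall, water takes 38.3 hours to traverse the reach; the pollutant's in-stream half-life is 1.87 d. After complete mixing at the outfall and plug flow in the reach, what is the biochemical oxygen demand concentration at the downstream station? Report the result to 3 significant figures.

Mixed concentration C = ΣQC/ΣQ = (1560·2.900 + 47.80·132.0) / 1608 = 10830/1608 = 6.738 mg/L.
Half-life 1.87 d → k = ln 2 / 1.87 = 0.3707 d⁻¹.
First-order decay: C = 6.738·exp(−k·t) = 6.738·0.5535 = 3.729 mg/L.

3.73 mg/L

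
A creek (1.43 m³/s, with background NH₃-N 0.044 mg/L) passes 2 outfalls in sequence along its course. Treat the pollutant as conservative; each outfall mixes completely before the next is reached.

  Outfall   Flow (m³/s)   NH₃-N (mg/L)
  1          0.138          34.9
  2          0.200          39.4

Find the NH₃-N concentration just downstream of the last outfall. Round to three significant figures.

7.22 mg/L

Outfall 1: combined Q = 1.568 m³/s; C = (1.430·0.04400 + 0.1380·34.90)/1.568 = 3.112 mg/L.
Outfall 2: combined Q = 1.768 m³/s; C = (1.568·3.112 + 0.2000·39.40)/1.768 = 7.217 mg/L.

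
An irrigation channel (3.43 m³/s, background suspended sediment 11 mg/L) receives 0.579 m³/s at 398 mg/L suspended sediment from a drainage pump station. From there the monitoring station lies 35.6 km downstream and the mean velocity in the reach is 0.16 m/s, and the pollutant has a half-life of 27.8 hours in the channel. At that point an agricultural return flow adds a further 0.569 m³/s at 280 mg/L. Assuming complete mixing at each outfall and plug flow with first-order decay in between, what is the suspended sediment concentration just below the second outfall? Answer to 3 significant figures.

47.3 mg/L

Mixed concentration C = ΣQC/ΣQ = (3.430·11.00 + 0.5790·398.0) / 4.009 = 268.2/4.009 = 66.89 mg/L; combined flow 4.009 m³/s.
Travel time t = 35.6·1000 / 0.16 = 222500 s = 61.81 h.
Half-life 27.8 h → k = ln 2 / 27.8 = 0.02493 h⁻¹ = 0.5984 d⁻¹.
First-order decay: C = 66.89·exp(−k·t) = 66.89·0.2142 = 14.33 mg/L.
At the second outfall, C = (4.009·14.33 + 0.5690·280.0) / (4.009 + 0.5690) = 47.35 mg/L.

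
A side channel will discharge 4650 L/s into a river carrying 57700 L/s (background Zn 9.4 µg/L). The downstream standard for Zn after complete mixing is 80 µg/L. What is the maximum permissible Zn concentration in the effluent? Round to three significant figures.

956 µg/L

At the limit, (Qr·Cr + Qe·Cₑ)/(Qr + Qe) = 80:
Cₑ = (62350·80 − 57700·9.400) / 4650 = 956.0 µg/L.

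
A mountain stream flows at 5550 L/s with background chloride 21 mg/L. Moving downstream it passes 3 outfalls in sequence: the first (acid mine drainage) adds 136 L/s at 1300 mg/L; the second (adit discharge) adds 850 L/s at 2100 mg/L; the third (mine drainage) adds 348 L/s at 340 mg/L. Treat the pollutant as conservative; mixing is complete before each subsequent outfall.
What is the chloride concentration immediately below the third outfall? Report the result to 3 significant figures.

Outfall 1: combined Q = 5686 L/s; C = (5550·21.00 + 136.0·1300)/5686 = 51.59 mg/L.
Outfall 2: combined Q = 6536 L/s; C = (5686·51.59 + 850.0·2100)/6536 = 318.0 mg/L.
Outfall 3: combined Q = 6884 L/s; C = (6536·318.0 + 348.0·340.0)/6884 = 319.1 mg/L.

319 mg/L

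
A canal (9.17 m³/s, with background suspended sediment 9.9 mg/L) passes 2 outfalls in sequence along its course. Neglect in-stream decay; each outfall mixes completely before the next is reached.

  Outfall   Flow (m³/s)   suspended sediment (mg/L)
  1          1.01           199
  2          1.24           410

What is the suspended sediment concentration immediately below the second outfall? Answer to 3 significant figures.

After outfall 1: Q = 9.170 + 1.010 = 10.18 m³/s; C = (9.170·9.900 + 1.010·199.0)/10.18 = 28.66 mg/L.
After outfall 2: Q = 10.18 + 1.240 = 11.42 m³/s; C = (10.18·28.66 + 1.240·410.0)/11.42 = 70.07 mg/L.

70.1 mg/L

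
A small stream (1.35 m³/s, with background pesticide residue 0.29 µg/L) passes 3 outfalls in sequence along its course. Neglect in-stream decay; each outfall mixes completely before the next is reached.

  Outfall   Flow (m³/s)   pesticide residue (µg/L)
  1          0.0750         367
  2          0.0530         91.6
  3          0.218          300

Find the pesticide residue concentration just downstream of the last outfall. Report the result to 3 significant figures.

Outfall 1: combined Q = 1.425 m³/s; C = (1.350·0.2900 + 0.07500·367.0)/1.425 = 19.59 µg/L.
Outfall 2: combined Q = 1.478 m³/s; C = (1.425·19.59 + 0.05300·91.60)/1.478 = 22.17 µg/L.
Outfall 3: combined Q = 1.696 m³/s; C = (1.478·22.17 + 0.2180·300.0)/1.696 = 57.88 µg/L.

57.9 µg/L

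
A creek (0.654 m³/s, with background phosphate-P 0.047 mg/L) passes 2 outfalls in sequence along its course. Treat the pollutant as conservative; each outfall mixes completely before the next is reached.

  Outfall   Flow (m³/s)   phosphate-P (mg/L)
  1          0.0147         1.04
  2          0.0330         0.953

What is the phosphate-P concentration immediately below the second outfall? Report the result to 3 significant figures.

0.110 mg/L

Outfall 1: combined Q = 0.6687 m³/s; C = (0.6540·0.04700 + 0.01470·1.040)/0.6687 = 0.06883 mg/L.
Outfall 2: combined Q = 0.7017 m³/s; C = (0.6687·0.06883 + 0.03300·0.9530)/0.7017 = 0.1104 mg/L.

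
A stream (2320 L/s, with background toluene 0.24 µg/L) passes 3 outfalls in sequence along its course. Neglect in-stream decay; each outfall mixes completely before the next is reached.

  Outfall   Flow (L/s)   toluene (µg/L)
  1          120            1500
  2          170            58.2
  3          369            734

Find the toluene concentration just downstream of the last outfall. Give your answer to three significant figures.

155 µg/L

After outfall 1: Q = 2320 + 120.0 = 2440 L/s; C = (2320·0.2400 + 120.0·1500)/2440 = 74.00 µg/L.
After outfall 2: Q = 2440 + 170.0 = 2610 L/s; C = (2440·74.00 + 170.0·58.20)/2610 = 72.97 µg/L.
After outfall 3: Q = 2610 + 369.0 = 2979 L/s; C = (2610·72.97 + 369.0·734.0)/2979 = 154.8 µg/L.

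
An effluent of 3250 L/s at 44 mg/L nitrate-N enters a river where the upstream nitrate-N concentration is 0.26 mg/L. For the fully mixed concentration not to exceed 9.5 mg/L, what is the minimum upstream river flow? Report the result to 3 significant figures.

Set C_mix = 9.5: (Q·0.2600 + 3250·44.00) / (Q + 3250) = 9.5
→ Q = 3250·(44.00 − 9.5)/(9.5 − 0.2600) = 12130 L/s.

12100 L/s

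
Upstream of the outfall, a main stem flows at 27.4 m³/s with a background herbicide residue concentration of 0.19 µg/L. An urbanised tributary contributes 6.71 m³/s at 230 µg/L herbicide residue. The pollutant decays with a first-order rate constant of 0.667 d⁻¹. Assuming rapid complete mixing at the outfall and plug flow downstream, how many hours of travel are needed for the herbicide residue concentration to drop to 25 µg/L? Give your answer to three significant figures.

Mass balance: C = (27.40·0.1900 + 6.710·230.0) / 34.11 = 1549/34.11 = 45.40 µg/L.
45.40·exp(−k·t) = 25 → t = ln(45.40/25)/k = 77280 s = 21.47 h.

21.5 h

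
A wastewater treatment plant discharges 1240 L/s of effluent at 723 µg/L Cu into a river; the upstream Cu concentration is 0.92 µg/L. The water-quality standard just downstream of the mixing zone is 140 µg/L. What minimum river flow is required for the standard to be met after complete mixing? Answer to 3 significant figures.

5200 L/s

Set C_mix = 140: (Q·0.9200 + 1240·723.0) / (Q + 1240) = 140
→ Q = 1240·(723.0 − 140)/(140 − 0.9200) = 5198 L/s.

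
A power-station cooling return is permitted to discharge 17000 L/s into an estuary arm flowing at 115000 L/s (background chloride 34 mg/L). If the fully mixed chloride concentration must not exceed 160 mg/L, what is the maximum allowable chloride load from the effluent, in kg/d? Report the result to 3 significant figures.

Mass balance at the limit: 115000·34.00 + 17000·Cₑ = 132000·160 → Cₑ = 1012 mg/L.
17000 L/s = 17.00 m³/s. Load = 17.00 m³/s × 1012 g/m³ × 86 400 s/d = 1487000 kg/d.

1490000 kg/d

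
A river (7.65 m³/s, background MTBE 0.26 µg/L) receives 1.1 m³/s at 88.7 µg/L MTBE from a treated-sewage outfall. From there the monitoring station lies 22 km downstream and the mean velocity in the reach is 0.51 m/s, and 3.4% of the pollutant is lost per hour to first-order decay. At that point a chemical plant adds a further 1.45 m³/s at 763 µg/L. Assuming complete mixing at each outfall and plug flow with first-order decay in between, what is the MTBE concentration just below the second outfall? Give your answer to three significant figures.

After mixing, C = (7.650·0.2600 + 1.100·88.70) / 8.750 = 99.56/8.750 = 11.38 µg/L; combined flow 8.750 m³/s.
Travel time t = 22·1000 / 0.51 = 43140 s = 11.98 h.
3.4%/h lost → k = −ln(1 − 0.034) = 0.03459 h⁻¹.
Applying C = C₀e^(−kt): 11.38 × 0.6607 = 7.517 µg/L.
At the second outfall, C = (8.750·7.517 + 1.450·763.0) / (8.750 + 1.450) = 114.9 µg/L.

115 µg/L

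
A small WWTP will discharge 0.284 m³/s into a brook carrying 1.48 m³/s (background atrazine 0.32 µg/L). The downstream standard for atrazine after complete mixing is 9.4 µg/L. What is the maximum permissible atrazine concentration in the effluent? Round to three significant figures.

At the limit, (Qr·Cr + Qe·Cₑ)/(Qr + Qe) = 9.4:
Cₑ = (1.764·9.4 − 1.480·0.3200) / 0.2840 = 56.72 µg/L.

56.7 µg/L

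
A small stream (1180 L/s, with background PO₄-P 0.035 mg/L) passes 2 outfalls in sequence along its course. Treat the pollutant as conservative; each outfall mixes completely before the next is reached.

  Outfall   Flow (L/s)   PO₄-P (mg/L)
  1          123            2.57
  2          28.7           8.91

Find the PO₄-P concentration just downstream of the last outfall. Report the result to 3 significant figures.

After outfall 1: Q = 1180 + 123.0 = 1303 L/s; C = (1180·0.03500 + 123.0·2.570)/1303 = 0.2743 mg/L.
After outfall 2: Q = 1303 + 28.70 = 1332 L/s; C = (1303·0.2743 + 28.70·8.910)/1332 = 0.4604 mg/L.

0.460 mg/L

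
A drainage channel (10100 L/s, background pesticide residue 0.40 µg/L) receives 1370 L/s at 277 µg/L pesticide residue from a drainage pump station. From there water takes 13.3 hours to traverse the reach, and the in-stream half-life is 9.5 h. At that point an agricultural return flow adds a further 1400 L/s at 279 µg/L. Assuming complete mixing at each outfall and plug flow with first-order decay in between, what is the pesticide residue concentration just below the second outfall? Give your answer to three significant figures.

After mixing, C = (10100·0.4000 + 1370·277.0) / 11470 = 383500/11470 = 33.44 µg/L; combined flow 11470 L/s.
Half-life 9.5 h → k = ln 2 / 9.5 = 0.07296 h⁻¹ = 1.751 d⁻¹.
Decay over the reach: 33.44·exp(−kt) = 33.44·0.3789 = 12.67 µg/L.
At the second outfall, C = (11470·12.67 + 1400·279.0) / (11470 + 1400) = 41.64 µg/L.

41.6 µg/L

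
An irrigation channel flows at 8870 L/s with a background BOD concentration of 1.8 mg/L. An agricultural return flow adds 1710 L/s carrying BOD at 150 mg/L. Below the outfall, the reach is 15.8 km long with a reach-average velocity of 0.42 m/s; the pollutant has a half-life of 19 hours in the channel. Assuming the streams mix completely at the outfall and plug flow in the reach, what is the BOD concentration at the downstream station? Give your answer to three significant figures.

17.6 mg/L

After mixing, C = (8870·1.800 + 1710·150.0) / 10580 = 272500/10580 = 25.75 mg/L.
Travel time t = 15.8·1000 / 0.42 = 37620 s = 10.45 h.
Half-life 19 h → k = ln 2 / 19 = 0.03648 h⁻¹ = 0.8756 d⁻¹.
After decay, C = 25.75 × e^(−kt) = 25.75 × 0.6830 = 17.59 mg/L.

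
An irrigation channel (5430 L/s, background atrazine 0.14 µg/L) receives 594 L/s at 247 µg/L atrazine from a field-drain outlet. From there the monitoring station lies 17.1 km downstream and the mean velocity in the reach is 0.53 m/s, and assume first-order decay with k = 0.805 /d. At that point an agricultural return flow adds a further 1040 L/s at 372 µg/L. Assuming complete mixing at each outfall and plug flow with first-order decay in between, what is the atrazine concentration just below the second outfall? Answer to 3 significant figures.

70.2 µg/L

Mixed concentration C = ΣQC/ΣQ = (5430·0.1400 + 594.0·247.0) / 6024 = 147500/6024 = 24.48 µg/L; combined flow 6024 L/s.
Travel time t = 17.1·1000 / 0.53 = 32260 s = 8.962 h.
After decay, C = 24.48 × e^(−kt) = 24.48 × 0.7404 = 18.13 µg/L.
Second outfall: C = (6024·18.13 + 1040·372.0)/7064 = 70.22 µg/L.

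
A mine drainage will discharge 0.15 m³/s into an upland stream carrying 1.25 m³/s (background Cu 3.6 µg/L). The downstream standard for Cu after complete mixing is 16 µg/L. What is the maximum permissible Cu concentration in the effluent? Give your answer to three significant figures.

119 µg/L

At the limit, (Qr·Cr + Qe·Cₑ)/(Qr + Qe) = 16:
Cₑ = (1.400·16 − 1.250·3.600) / 0.1500 = 119.3 µg/L.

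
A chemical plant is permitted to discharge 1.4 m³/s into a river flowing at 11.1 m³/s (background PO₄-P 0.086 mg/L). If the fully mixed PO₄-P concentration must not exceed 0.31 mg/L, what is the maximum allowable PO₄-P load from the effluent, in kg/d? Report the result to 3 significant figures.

252 kg/d

Mass balance at the limit: 11.10·0.08600 + 1.400·Cₑ = 12.50·0.31 → Cₑ = 2.086 mg/L.
Load = 1.400 m³/s × 2.086 g/m³ × 86 400 s/d = 252.3 kg/d.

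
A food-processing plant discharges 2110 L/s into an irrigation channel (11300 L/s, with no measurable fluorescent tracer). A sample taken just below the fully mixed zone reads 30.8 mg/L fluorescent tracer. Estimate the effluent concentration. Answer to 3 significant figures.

196 mg/L

Mass balance: 11300·0 + 2110·Cₑ = 13410·30.80
→ Cₑ = (13410·30.80 − 11300·0) / 2110 = 195.7 mg/L.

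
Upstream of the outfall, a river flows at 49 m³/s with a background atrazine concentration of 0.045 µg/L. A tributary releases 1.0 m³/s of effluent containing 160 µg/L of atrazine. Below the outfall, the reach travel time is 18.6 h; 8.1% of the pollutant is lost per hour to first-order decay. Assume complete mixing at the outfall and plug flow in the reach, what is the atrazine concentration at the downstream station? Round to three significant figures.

Mixed concentration C = ΣQC/ΣQ = (49.00·0.04500 + 1.000·160.0) / 50.00 = 162.2/50.00 = 3.244 µg/L.
8.1%/h lost → k = −ln(1 − 0.081) = 0.08447 h⁻¹.
Applying C = C₀e^(−kt): 3.244 × 0.2078 = 0.6742 µg/L.

0.674 µg/L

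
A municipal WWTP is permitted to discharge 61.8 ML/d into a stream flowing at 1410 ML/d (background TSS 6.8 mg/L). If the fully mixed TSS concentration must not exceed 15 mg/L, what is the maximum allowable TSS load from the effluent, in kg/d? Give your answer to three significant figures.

12500 kg/d

Mass balance at the limit: 1410·6.800 + 61.80·Cₑ = 1472·15 → Cₑ = 202.1 mg/L.
61.80 ML/d = 0.7153 m³/s. Load = 0.7153 m³/s × 202.1 g/m³ × 86 400 s/d = 12490 kg/d.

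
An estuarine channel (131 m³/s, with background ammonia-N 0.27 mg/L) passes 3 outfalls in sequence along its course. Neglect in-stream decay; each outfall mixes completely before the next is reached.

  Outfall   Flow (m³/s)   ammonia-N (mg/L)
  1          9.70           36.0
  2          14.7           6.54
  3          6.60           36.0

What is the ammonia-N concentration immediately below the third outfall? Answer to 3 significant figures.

4.43 mg/L

Outfall 1: combined Q = 140.7 m³/s; C = (131.0·0.2700 + 9.700·36.00)/140.7 = 2.733 mg/L.
Outfall 2: combined Q = 155.4 m³/s; C = (140.7·2.733 + 14.70·6.540)/155.4 = 3.093 mg/L.
Outfall 3: combined Q = 162.0 m³/s; C = (155.4·3.093 + 6.600·36.00)/162.0 = 4.434 mg/L.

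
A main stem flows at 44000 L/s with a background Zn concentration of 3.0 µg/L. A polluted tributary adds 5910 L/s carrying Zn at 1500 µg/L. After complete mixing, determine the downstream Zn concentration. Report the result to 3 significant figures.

Mass balance: C = (44000·3.000 + 5910·1500) / 49910 = 8997000/49910 = 180.3 µg/L.

180 µg/L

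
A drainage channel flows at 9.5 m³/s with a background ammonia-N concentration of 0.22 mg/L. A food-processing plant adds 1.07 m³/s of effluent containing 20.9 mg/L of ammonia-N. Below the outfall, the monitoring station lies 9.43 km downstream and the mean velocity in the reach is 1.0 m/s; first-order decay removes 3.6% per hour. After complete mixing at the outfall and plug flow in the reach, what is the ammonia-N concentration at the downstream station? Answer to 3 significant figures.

Mixed concentration C = ΣQC/ΣQ = (9.500·0.2200 + 1.070·20.90) / 10.57 = 24.45/10.57 = 2.313 mg/L.
Travel time t = 9.43·1000 / 1.0 = 9430 s = 2.619 h.
3.6%/h lost → k = −ln(1 − 0.036) = 0.03666 h⁻¹.
Decay over the reach: 2.313·exp(−kt) = 2.313·0.9084 = 2.102 mg/L.

2.10 mg/L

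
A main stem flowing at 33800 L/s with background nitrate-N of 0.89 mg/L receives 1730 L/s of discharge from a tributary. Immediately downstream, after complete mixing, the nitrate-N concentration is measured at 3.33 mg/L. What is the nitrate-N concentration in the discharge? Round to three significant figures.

Mass balance: 33800·0.8900 + 1730·Cₑ = 35530·3.330
→ Cₑ = (35530·3.330 − 33800·0.8900) / 1730 = 51.00 mg/L.

51.0 mg/L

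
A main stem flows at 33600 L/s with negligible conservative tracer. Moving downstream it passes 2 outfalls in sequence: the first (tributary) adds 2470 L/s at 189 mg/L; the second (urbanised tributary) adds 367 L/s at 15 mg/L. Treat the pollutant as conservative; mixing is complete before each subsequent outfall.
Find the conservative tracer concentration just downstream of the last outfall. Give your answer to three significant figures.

Outfall 1: combined Q = 36070 L/s; C = (33600·0 + 2470·189.0)/36070 = 12.94 mg/L.
Outfall 2: combined Q = 36440 L/s; C = (36070·12.94 + 367.0·15.00)/36440 = 12.96 mg/L.

13.0 mg/L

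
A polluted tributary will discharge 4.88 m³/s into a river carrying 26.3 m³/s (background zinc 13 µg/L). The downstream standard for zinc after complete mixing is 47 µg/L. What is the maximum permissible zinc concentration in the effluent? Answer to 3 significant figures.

230 µg/L

At the limit, (Qr·Cr + Qe·Cₑ)/(Qr + Qe) = 47:
Cₑ = (31.18·47 − 26.30·13.00) / 4.880 = 230.2 µg/L.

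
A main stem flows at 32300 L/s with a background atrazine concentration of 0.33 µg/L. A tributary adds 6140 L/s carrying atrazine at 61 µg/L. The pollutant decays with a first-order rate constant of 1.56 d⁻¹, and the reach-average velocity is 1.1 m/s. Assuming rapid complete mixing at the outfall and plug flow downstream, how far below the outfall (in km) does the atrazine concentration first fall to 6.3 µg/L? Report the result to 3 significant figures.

28.3 km

Flow-weighted average: C = (32300·0.3300 + 6140·61.00) / 38440 = 385200/38440 = 10.02 µg/L.
Set 10.02·exp(−k·t) = 6.3 → t = ln(10.02/6.3)/k = 25700 s = 7.140 h.
Distance = v·t = 1.1·25700 = 28280 m = 28.28 km.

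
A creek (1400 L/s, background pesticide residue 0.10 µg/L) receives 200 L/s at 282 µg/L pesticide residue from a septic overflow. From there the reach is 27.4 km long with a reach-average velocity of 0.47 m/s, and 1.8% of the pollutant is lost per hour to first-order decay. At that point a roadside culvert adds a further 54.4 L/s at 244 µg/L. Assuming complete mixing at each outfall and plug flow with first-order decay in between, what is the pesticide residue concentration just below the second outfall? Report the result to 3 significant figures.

33.5 µg/L

After mixing, C = (1400·0.1000 + 200.0·282.0) / 1600 = 56540/1600 = 35.34 µg/L; combined flow 1600 L/s.
Travel time t = 27.4·1000 / 0.47 = 58300 s = 16.19 h.
1.8%/h lost → k = −ln(1 − 0.018) = 0.01816 h⁻¹.
After decay, C = 35.34 × e^(−kt) = 35.34 × 0.7452 = 26.33 µg/L.
Second outfall: C = (1600·26.33 + 54.40·244.0)/1654 = 33.49 µg/L.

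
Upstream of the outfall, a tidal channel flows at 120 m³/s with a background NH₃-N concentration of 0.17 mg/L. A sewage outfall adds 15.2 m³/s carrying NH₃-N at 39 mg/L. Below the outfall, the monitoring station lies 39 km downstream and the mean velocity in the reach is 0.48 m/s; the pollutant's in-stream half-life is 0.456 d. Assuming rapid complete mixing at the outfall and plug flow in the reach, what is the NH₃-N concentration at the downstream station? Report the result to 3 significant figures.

1.09 mg/L

Conservation of mass: C = (120.0·0.1700 + 15.20·39.00) / 135.2 = 613.2/135.2 = 4.536 mg/L.
Travel time t = 39·1000 / 0.48 = 81250 s = 22.57 h.
Half-life 0.456 d → k = ln 2 / 0.456 = 1.520 d⁻¹.
Applying C = C₀e^(−kt): 4.536 × 0.2394 = 1.086 mg/L.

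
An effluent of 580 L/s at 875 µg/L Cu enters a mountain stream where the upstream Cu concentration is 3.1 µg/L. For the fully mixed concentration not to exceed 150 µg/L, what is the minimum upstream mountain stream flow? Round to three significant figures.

Set C_mix = 150: (Q·3.100 + 580.0·875.0) / (Q + 580.0) = 150
→ Q = 580.0·(875.0 − 150)/(150 − 3.100) = 2862 L/s.

2860 L/s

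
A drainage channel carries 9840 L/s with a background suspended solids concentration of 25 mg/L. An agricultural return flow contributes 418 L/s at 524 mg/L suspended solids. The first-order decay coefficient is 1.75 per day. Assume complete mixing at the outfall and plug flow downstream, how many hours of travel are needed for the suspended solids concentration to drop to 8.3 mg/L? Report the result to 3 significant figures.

23.3 h

Mass balance: C = (9840·25.00 + 418.0·524.0) / 10260 = 465000/10260 = 45.33 mg/L.
45.33·exp(−k·t) = 8.3 → t = ln(45.33/8.3)/k = 83820 s = 23.28 h.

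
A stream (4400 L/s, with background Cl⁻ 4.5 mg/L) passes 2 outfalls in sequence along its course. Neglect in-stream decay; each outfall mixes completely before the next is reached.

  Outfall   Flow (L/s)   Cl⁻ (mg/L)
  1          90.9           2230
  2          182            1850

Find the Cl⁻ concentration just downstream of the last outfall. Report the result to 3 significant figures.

Outfall 1: combined Q = 4491 L/s; C = (4400·4.500 + 90.90·2230)/4491 = 49.55 mg/L.
Outfall 2: combined Q = 4673 L/s; C = (4491·49.55 + 182.0·1850)/4673 = 119.7 mg/L.

120 mg/L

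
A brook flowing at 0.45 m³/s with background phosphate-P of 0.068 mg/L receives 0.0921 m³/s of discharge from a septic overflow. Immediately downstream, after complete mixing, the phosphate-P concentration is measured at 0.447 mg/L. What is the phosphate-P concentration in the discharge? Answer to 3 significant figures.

Mass balance: 0.4500·0.06800 + 0.09210·Cₑ = 0.5421·0.4470
→ Cₑ = (0.5421·0.4470 − 0.4500·0.06800) / 0.09210 = 2.299 mg/L.

2.30 mg/L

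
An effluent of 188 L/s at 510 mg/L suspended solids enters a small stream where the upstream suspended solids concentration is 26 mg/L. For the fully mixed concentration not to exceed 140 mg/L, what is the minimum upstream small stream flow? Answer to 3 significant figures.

Set C_mix = 140: (Q·26.00 + 188.0·510.0) / (Q + 188.0) = 140
→ Q = 188.0·(510.0 − 140)/(140 − 26.00) = 610.2 L/s.

610 L/s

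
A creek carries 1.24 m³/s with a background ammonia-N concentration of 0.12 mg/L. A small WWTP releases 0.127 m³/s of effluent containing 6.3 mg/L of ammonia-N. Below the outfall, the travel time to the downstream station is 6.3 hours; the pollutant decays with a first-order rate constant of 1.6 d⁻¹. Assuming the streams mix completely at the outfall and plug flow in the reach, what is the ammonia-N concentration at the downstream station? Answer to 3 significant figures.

Mass balance: C = (1.240·0.1200 + 0.1270·6.300) / 1.367 = 0.9489/1.367 = 0.6941 mg/L.
First-order decay: C = 0.6941·exp(−k·t) = 0.6941·0.6570 = 0.4561 mg/L.

0.456 mg/L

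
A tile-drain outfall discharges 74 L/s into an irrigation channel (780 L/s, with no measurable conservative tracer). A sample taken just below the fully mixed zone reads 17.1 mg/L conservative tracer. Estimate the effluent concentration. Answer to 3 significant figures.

197 mg/L

Mass balance: 780.0·0 + 74.00·Cₑ = 854.0·17.10
→ Cₑ = (854.0·17.10 − 780.0·0) / 74.00 = 197.3 mg/L.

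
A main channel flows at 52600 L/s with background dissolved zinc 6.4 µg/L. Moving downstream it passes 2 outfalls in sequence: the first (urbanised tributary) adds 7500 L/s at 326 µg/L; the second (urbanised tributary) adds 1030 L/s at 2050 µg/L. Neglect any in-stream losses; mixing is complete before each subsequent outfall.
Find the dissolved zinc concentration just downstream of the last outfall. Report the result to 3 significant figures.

After outfall 1: Q = 52600 + 7500 = 60100 L/s; C = (52600·6.400 + 7500·326.0)/60100 = 46.28 µg/L.
After outfall 2: Q = 60100 + 1030 = 61130 L/s; C = (60100·46.28 + 1030·2050)/61130 = 80.04 µg/L.

80.0 µg/L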